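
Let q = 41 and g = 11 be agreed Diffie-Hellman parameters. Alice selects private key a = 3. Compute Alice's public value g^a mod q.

Public value = 11^3 mod 41.
11^1 ≡ 11 (mod 41)
11^2 = (11^1)^2 ≡ 11^2 = 121 ≡ 39 (mod 41)
11^3 = 11^2 · 11^1 ≡ 39 · 11 ≡ 19 (mod 41).

19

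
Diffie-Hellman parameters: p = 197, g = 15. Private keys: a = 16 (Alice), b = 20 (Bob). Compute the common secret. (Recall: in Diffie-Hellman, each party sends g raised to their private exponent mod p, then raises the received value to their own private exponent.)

Alice sends A = g^a mod p = 15^16 mod 197.
15^1 ≡ 15 (mod 197)
15^2 = (15^1)^2 ≡ 15^2 = 225 ≡ 28 (mod 197)
15^4 = (15^2)^2 ≡ 28^2 = 784 ≡ 193 (mod 197)
15^8 = (15^4)^2 ≡ 193^2 = 37249 ≡ 16 (mod 197)
15^16 = (15^8)^2 ≡ 16^2 = 256 ≡ 59 (mod 197)
So A = 59. Bob then computes K = A^b mod p = 59^20 mod 197.
59^1 ≡ 59 (mod 197)
59^2 = (59^1)^2 ≡ 59^2 = 3481 ≡ 132 (mod 197)
59^4 = (59^2)^2 ≡ 132^2 = 17424 ≡ 88 (mod 197)
59^8 = (59^4)^2 ≡ 88^2 = 7744 ≡ 61 (mod 197)
59^16 = (59^8)^2 ≡ 61^2 = 3721 ≡ 175 (mod 197)
59^20 = 59^16 · 59^4 ≡ 175 · 88 ≡ 34 (mod 197).

34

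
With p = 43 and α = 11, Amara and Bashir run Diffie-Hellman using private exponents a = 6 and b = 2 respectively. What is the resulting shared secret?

Amara sends A = α^a mod p = 11^6 mod 43.
11^1 ≡ 11 (mod 43)
11^2 = (11^1)^2 ≡ 11^2 = 121 ≡ 35 (mod 43)
11^4 = (11^2)^2 ≡ 35^2 = 1225 ≡ 21 (mod 43)
11^6 = 11^4 · 11^2 ≡ 21 · 35 ≡ 4 (mod 43).
So A = 4. Bashir then computes K = A^b mod p = 4^2 mod 43.
4^1 ≡ 4 (mod 43)
4^2 = (4^1)^2 ≡ 4^2 = 16 ≡ 16 (mod 43)

16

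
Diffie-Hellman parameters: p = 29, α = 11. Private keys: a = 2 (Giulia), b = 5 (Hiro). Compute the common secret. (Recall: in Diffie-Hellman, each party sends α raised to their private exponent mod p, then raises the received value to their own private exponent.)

Hiro sends B = α^b mod p = 11^5 mod 29.
11^1 ≡ 11 (mod 29)
11^2 = (11^1)^2 ≡ 11^2 = 121 ≡ 5 (mod 29)
11^4 = (11^2)^2 ≡ 5^2 = 25 ≡ 25 (mod 29)
11^5 = 11^4 · 11^1 ≡ 25 · 11 ≡ 14 (mod 29).
So B = 14. Giulia then computes K = B^a mod p = 14^2 mod 29.
14^1 ≡ 14 (mod 29)
14^2 = (14^1)^2 ≡ 14^2 = 196 ≡ 22 (mod 29)

22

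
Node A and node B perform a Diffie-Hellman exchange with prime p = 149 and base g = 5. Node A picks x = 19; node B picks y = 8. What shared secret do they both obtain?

Node A sends A = g^x mod p = 5^19 mod 149.
5^1 ≡ 5 (mod 149)
5^2 = (5^1)^2 ≡ 5^2 = 25 ≡ 25 (mod 149)
5^4 = (5^2)^2 ≡ 25^2 = 625 ≡ 29 (mod 149)
5^8 = (5^4)^2 ≡ 29^2 = 841 ≡ 96 (mod 149)
5^16 = (5^8)^2 ≡ 96^2 = 9216 ≡ 127 (mod 149)
5^19 = 5^16 · 5^2 · 5^1 ≡ 127 · 25 · 5 ≡ 81 (mod 149).
So A = 81. Node B then computes K = A^y mod p = 81^8 mod 149.
81^1 ≡ 81 (mod 149)
81^2 = (81^1)^2 ≡ 81^2 = 6561 ≡ 5 (mod 149)
81^4 = (81^2)^2 ≡ 5^2 = 25 ≡ 25 (mod 149)
81^8 = (81^4)^2 ≡ 25^2 = 625 ≡ 29 (mod 149)

29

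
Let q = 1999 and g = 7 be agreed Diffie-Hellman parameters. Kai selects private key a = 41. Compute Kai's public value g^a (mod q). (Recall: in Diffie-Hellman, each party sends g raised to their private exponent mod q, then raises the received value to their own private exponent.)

1083

Public value = 7^41 (mod 1999).
7^1 ≡ 7 (mod 1999)
7^2 = (7^1)^2 ≡ 7^2 = 49 ≡ 49 (mod 1999)
7^4 = (7^2)^2 ≡ 49^2 = 2401 ≡ 402 (mod 1999)
7^8 = (7^4)^2 ≡ 402^2 = 161604 ≡ 1684 (mod 1999)
7^16 = (7^8)^2 ≡ 1684^2 = 2835856 ≡ 1274 (mod 1999)
7^32 = (7^16)^2 ≡ 1274^2 = 1623076 ≡ 1887 (mod 1999)
7^41 = 7^32 · 7^8 · 7^1 ≡ 1887 · 1684 · 7 ≡ 1083 (mod 1999).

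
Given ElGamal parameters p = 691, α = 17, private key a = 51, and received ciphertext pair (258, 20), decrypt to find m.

Shared mask s = c₁^a mod p = 258^51 mod 691.
258^1 ≡ 258 (mod 691)
258^2 = (258^1)^2 ≡ 258^2 = 66564 ≡ 228 (mod 691)
258^4 = (258^2)^2 ≡ 228^2 = 51984 ≡ 159 (mod 691)
258^8 = (258^4)^2 ≡ 159^2 = 25281 ≡ 405 (mod 691)
258^16 = (258^8)^2 ≡ 405^2 = 164025 ≡ 258 (mod 691)
258^32 = (258^16)^2 ≡ 258^2 = 66564 ≡ 228 (mod 691)
258^51 = 258^32 · 258^16 · 258^2 · 258^1 ≡ 228 · 258 · 228 · 258 ≡ 320 (mod 691).
So s = 320; s⁻¹ ≡ 149 (mod 691).
m = c₂ · s⁻¹ mod 691 = 20 · 149 mod 691 = 216.

216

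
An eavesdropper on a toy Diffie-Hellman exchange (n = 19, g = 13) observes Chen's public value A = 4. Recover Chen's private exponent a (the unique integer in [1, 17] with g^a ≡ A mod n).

4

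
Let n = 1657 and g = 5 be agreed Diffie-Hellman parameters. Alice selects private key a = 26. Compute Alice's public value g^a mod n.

1492

Public value = 5^26 mod 1657.
5^1 ≡ 5 (mod 1657)
5^2 = (5^1)^2 ≡ 5^2 = 25 ≡ 25 (mod 1657)
5^4 = (5^2)^2 ≡ 25^2 = 625 ≡ 625 (mod 1657)
5^8 = (5^4)^2 ≡ 625^2 = 390625 ≡ 1230 (mod 1657)
5^16 = (5^8)^2 ≡ 1230^2 = 1512900 ≡ 59 (mod 1657)
5^26 = 5^16 · 5^8 · 5^2 ≡ 59 · 1230 · 25 ≡ 1492 (mod 1657).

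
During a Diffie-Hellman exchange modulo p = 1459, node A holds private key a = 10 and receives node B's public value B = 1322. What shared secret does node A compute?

474

Shared key K = 1322^10 mod 1459.
1322^1 ≡ 1322 (mod 1459)
1322^2 = (1322^1)^2 ≡ 1322^2 = 1747684 ≡ 1261 (mod 1459)
1322^4 = (1322^2)^2 ≡ 1261^2 = 1590121 ≡ 1270 (mod 1459)
1322^8 = (1322^4)^2 ≡ 1270^2 = 1612900 ≡ 705 (mod 1459)
1322^10 = 1322^8 · 1322^2 ≡ 705 · 1261 ≡ 474 (mod 1459).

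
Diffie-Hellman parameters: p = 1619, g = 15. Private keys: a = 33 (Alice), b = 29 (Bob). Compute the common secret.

Bob sends B = g^b mod p = 15^29 mod 1619.
15^1 ≡ 15 (mod 1619)
15^2 = (15^1)^2 ≡ 15^2 = 225 ≡ 225 (mod 1619)
15^4 = (15^2)^2 ≡ 225^2 = 50625 ≡ 436 (mod 1619)
15^8 = (15^4)^2 ≡ 436^2 = 190096 ≡ 673 (mod 1619)
15^16 = (15^8)^2 ≡ 673^2 = 452929 ≡ 1228 (mod 1619)
15^29 = 15^16 · 15^8 · 15^4 · 15^1 ≡ 1228 · 673 · 436 · 15 ≡ 1305 (mod 1619).
So B = 1305. Alice then computes K = B^a mod p = 1305^33 mod 1619.
1305^1 ≡ 1305 (mod 1619)
1305^2 = (1305^1)^2 ≡ 1305^2 = 1703025 ≡ 1456 (mod 1619)
1305^4 = (1305^2)^2 ≡ 1456^2 = 2119936 ≡ 665 (mod 1619)
1305^8 = (1305^4)^2 ≡ 665^2 = 442225 ≡ 238 (mod 1619)
1305^16 = (1305^8)^2 ≡ 238^2 = 56644 ≡ 1598 (mod 1619)
1305^32 = (1305^16)^2 ≡ 1598^2 = 2553604 ≡ 441 (mod 1619)
1305^33 = 1305^32 · 1305^1 ≡ 441 · 1305 ≡ 760 (mod 1619).

760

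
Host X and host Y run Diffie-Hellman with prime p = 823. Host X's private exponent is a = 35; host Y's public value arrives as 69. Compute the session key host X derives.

732

Shared key K = 69^35 mod 823.
69^1 ≡ 69 (mod 823)
69^2 = (69^1)^2 ≡ 69^2 = 4761 ≡ 646 (mod 823)
69^4 = (69^2)^2 ≡ 646^2 = 417316 ≡ 55 (mod 823)
69^8 = (69^4)^2 ≡ 55^2 = 3025 ≡ 556 (mod 823)
69^16 = (69^8)^2 ≡ 556^2 = 309136 ≡ 511 (mod 823)
69^32 = (69^16)^2 ≡ 511^2 = 261121 ≡ 230 (mod 823)
69^35 = 69^32 · 69^2 · 69^1 ≡ 230 · 646 · 69 ≡ 732 (mod 823).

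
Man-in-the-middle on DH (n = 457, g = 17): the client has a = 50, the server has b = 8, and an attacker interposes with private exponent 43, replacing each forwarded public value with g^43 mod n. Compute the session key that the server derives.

289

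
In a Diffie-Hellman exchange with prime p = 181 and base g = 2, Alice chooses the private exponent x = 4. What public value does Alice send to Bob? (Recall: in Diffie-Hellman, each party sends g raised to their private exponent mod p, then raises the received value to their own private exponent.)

Public value = 2^4 mod 181.
2^1 ≡ 2 (mod 181)
2^2 = (2^1)^2 ≡ 2^2 = 4 ≡ 4 (mod 181)
2^4 = (2^2)^2 ≡ 4^2 = 16 ≡ 16 (mod 181)

16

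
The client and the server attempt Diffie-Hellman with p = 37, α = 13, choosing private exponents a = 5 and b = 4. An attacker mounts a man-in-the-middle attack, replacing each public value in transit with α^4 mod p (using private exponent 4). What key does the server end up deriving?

7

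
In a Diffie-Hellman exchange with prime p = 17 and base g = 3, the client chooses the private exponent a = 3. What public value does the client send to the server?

Public value = 3^3 mod 17.
3^1 ≡ 3 (mod 17)
3^2 = (3^1)^2 ≡ 3^2 = 9 ≡ 9 (mod 17)
3^3 = 3^2 · 3^1 ≡ 9 · 3 ≡ 10 (mod 17).

10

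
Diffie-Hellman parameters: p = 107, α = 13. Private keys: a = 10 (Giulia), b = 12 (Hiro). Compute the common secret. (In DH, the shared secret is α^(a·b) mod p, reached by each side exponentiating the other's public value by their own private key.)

Giulia sends A = α^a mod p = 13^10 mod 107.
13^1 ≡ 13 (mod 107)
13^2 = (13^1)^2 ≡ 13^2 = 169 ≡ 62 (mod 107)
13^4 = (13^2)^2 ≡ 62^2 = 3844 ≡ 99 (mod 107)
13^8 = (13^4)^2 ≡ 99^2 = 9801 ≡ 64 (mod 107)
13^10 = 13^8 · 13^2 ≡ 64 · 62 ≡ 9 (mod 107).
So A = 9. Hiro then computes K = A^b mod p = 9^12 mod 107.
9^1 ≡ 9 (mod 107)
9^2 = (9^1)^2 ≡ 9^2 = 81 ≡ 81 (mod 107)
9^4 = (9^2)^2 ≡ 81^2 = 6561 ≡ 34 (mod 107)
9^8 = (9^4)^2 ≡ 34^2 = 1156 ≡ 86 (mod 107)
9^12 = 9^8 · 9^4 ≡ 86 · 34 ≡ 35 (mod 107).

35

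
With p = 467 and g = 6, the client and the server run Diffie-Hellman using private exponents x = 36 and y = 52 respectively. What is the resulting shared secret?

284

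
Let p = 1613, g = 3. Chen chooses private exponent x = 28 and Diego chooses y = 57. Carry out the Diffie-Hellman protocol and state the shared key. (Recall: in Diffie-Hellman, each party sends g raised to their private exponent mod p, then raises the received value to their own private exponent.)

637

Chen sends A = g^x mod p = 3^28 mod 1613.
3^1 ≡ 3 (mod 1613)
3^2 = (3^1)^2 ≡ 3^2 = 9 ≡ 9 (mod 1613)
3^4 = (3^2)^2 ≡ 9^2 = 81 ≡ 81 (mod 1613)
3^8 = (3^4)^2 ≡ 81^2 = 6561 ≡ 109 (mod 1613)
3^16 = (3^8)^2 ≡ 109^2 = 11881 ≡ 590 (mod 1613)
3^28 = 3^16 · 3^8 · 3^4 ≡ 590 · 109 · 81 ≡ 733 (mod 1613).
So A = 733. Diego then computes K = A^y mod p = 733^57 mod 1613.
733^1 ≡ 733 (mod 1613)
733^2 = (733^1)^2 ≡ 733^2 = 537289 ≡ 160 (mod 1613)
733^4 = (733^2)^2 ≡ 160^2 = 25600 ≡ 1405 (mod 1613)
733^8 = (733^4)^2 ≡ 1405^2 = 1974025 ≡ 1326 (mod 1613)
733^16 = (733^8)^2 ≡ 1326^2 = 1758276 ≡ 106 (mod 1613)
733^32 = (733^16)^2 ≡ 106^2 = 11236 ≡ 1558 (mod 1613)
733^57 = 733^32 · 733^16 · 733^8 · 733^1 ≡ 1558 · 106 · 1326 · 733 ≡ 637 (mod 1613).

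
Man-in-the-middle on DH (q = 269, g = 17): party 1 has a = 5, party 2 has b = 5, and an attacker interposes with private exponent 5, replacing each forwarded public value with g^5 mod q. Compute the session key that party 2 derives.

160

Party 2 receives an attacker's public value M = 17^5 mod 269 instead of the honest one.
17^1 ≡ 17 (mod 269)
17^2 = (17^1)^2 ≡ 17^2 = 289 ≡ 20 (mod 269)
17^4 = (17^2)^2 ≡ 20^2 = 400 ≡ 131 (mod 269)
17^5 = 17^4 · 17^1 ≡ 131 · 17 ≡ 75 (mod 269).
So M = 75. Party 2 computes K = M^5 mod 269.
75^1 ≡ 75 (mod 269)
75^2 = (75^1)^2 ≡ 75^2 = 5625 ≡ 245 (mod 269)
75^4 = (75^2)^2 ≡ 245^2 = 60025 ≡ 38 (mod 269)
75^5 = 75^4 · 75^1 ≡ 38 · 75 ≡ 160 (mod 269).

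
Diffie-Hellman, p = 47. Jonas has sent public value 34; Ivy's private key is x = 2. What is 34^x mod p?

Shared key K = 34^2 mod 47.
34^1 ≡ 34 (mod 47)
34^2 = (34^1)^2 ≡ 34^2 = 1156 ≡ 28 (mod 47)

28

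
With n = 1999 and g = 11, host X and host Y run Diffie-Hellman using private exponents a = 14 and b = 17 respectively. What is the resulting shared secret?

Host X sends A = g^a mod n = 11^14 mod 1999.
11^1 ≡ 11 (mod 1999)
11^2 = (11^1)^2 ≡ 11^2 = 121 ≡ 121 (mod 1999)
11^4 = (11^2)^2 ≡ 121^2 = 14641 ≡ 648 (mod 1999)
11^8 = (11^4)^2 ≡ 648^2 = 419904 ≡ 114 (mod 1999)
11^14 = 11^8 · 11^4 · 11^2 ≡ 114 · 648 · 121 ≡ 983 (mod 1999).
So A = 983. Host Y then computes K = A^b mod n = 983^17 mod 1999.
983^1 ≡ 983 (mod 1999)
983^2 = (983^1)^2 ≡ 983^2 = 966289 ≡ 772 (mod 1999)
983^4 = (983^2)^2 ≡ 772^2 = 595984 ≡ 282 (mod 1999)
983^8 = (983^4)^2 ≡ 282^2 = 79524 ≡ 1563 (mod 1999)
983^16 = (983^8)^2 ≡ 1563^2 = 2442969 ≡ 191 (mod 1999)
983^17 = 983^16 · 983^1 ≡ 191 · 983 ≡ 1846 (mod 1999).

1846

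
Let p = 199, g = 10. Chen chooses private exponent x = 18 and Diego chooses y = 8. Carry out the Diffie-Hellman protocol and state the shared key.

Chen sends A = g^x mod p = 10^18 mod 199.
10^1 ≡ 10 (mod 199)
10^2 = (10^1)^2 ≡ 10^2 = 100 ≡ 100 (mod 199)
10^4 = (10^2)^2 ≡ 100^2 = 10000 ≡ 50 (mod 199)
10^8 = (10^4)^2 ≡ 50^2 = 2500 ≡ 112 (mod 199)
10^16 = (10^8)^2 ≡ 112^2 = 12544 ≡ 7 (mod 199)
10^18 = 10^16 · 10^2 ≡ 7 · 100 ≡ 103 (mod 199).
So A = 103. Diego then computes K = A^y mod p = 103^8 mod 199.
103^1 ≡ 103 (mod 199)
103^2 = (103^1)^2 ≡ 103^2 = 10609 ≡ 62 (mod 199)
103^4 = (103^2)^2 ≡ 62^2 = 3844 ≡ 63 (mod 199)
103^8 = (103^4)^2 ≡ 63^2 = 3969 ≡ 188 (mod 199)

188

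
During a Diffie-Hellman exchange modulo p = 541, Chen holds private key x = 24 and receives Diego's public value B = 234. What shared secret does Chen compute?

Shared key K = 234^24 mod 541.
234^1 ≡ 234 (mod 541)
234^2 = (234^1)^2 ≡ 234^2 = 54756 ≡ 115 (mod 541)
234^4 = (234^2)^2 ≡ 115^2 = 13225 ≡ 241 (mod 541)
234^8 = (234^4)^2 ≡ 241^2 = 58081 ≡ 194 (mod 541)
234^16 = (234^8)^2 ≡ 194^2 = 37636 ≡ 307 (mod 541)
234^24 = 234^16 · 234^8 ≡ 307 · 194 ≡ 48 (mod 541).

48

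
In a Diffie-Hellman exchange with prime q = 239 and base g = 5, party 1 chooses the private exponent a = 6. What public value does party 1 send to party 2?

Public value = 5^6 mod 239.
5^1 ≡ 5 (mod 239)
5^2 = (5^1)^2 ≡ 5^2 = 25 ≡ 25 (mod 239)
5^4 = (5^2)^2 ≡ 25^2 = 625 ≡ 147 (mod 239)
5^6 = 5^4 · 5^2 ≡ 147 · 25 ≡ 90 (mod 239).

90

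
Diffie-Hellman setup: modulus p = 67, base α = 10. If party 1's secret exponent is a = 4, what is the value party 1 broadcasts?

Public value = 10^4 mod 67.
10^1 ≡ 10 (mod 67)
10^2 = (10^1)^2 ≡ 10^2 = 100 ≡ 33 (mod 67)
10^4 = (10^2)^2 ≡ 33^2 = 1089 ≡ 17 (mod 67)

17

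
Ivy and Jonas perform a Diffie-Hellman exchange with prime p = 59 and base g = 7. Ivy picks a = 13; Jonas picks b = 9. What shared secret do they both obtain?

7

Jonas sends B = g^b mod p = 7^9 mod 59.
7^1 ≡ 7 (mod 59)
7^2 = (7^1)^2 ≡ 7^2 = 49 ≡ 49 (mod 59)
7^4 = (7^2)^2 ≡ 49^2 = 2401 ≡ 41 (mod 59)
7^8 = (7^4)^2 ≡ 41^2 = 1681 ≡ 29 (mod 59)
7^9 = 7^8 · 7^1 ≡ 29 · 7 ≡ 26 (mod 59).
So B = 26. Ivy then computes K = B^a mod p = 26^13 mod 59.
26^1 ≡ 26 (mod 59)
26^2 = (26^1)^2 ≡ 26^2 = 676 ≡ 27 (mod 59)
26^4 = (26^2)^2 ≡ 27^2 = 729 ≡ 21 (mod 59)
26^8 = (26^4)^2 ≡ 21^2 = 441 ≡ 28 (mod 59)
26^13 = 26^8 · 26^4 · 26^1 ≡ 28 · 21 · 26 ≡ 7 (mod 59).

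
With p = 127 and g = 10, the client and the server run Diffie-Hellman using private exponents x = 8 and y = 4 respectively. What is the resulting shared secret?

The client sends A = g^x mod p = 10^8 mod 127.
10^1 ≡ 10 (mod 127)
10^2 = (10^1)^2 ≡ 10^2 = 100 ≡ 100 (mod 127)
10^4 = (10^2)^2 ≡ 100^2 = 10000 ≡ 94 (mod 127)
10^8 = (10^4)^2 ≡ 94^2 = 8836 ≡ 73 (mod 127)
So A = 73. The server then computes K = A^y mod p = 73^4 mod 127.
73^1 ≡ 73 (mod 127)
73^2 = (73^1)^2 ≡ 73^2 = 5329 ≡ 122 (mod 127)
73^4 = (73^2)^2 ≡ 122^2 = 14884 ≡ 25 (mod 127)

25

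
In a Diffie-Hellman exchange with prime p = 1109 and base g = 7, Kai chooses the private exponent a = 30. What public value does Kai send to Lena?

Public value = 7^{30} \pmod{1109}.
7^1 ≡ 7 (mod 1109)
7^2 = (7^1)^2 ≡ 7^2 = 49 ≡ 49 (mod 1109)
7^4 = (7^2)^2 ≡ 49^2 = 2401 ≡ 183 (mod 1109)
7^8 = (7^4)^2 ≡ 183^2 = 33489 ≡ 219 (mod 1109)
7^16 = (7^8)^2 ≡ 219^2 = 47961 ≡ 274 (mod 1109)
7^30 = 7^16 · 7^8 · 7^4 · 7^2 ≡ 274 · 219 · 183 · 49 ≡ 310 (mod 1109).

310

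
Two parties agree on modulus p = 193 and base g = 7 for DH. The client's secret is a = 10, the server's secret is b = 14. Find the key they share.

109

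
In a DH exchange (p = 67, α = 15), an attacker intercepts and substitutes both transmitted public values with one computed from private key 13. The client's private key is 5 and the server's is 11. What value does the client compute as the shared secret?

The client receives an attacker's public value M = 15^13 mod 67 instead of the honest one.
15^1 ≡ 15 (mod 67)
15^2 = (15^1)^2 ≡ 15^2 = 225 ≡ 24 (mod 67)
15^4 = (15^2)^2 ≡ 24^2 = 576 ≡ 40 (mod 67)
15^8 = (15^4)^2 ≡ 40^2 = 1600 ≡ 59 (mod 67)
15^13 = 15^8 · 15^4 · 15^1 ≡ 59 · 40 · 15 ≡ 24 (mod 67).
So M = 24. The client computes K = M^5 mod 67.
24^1 ≡ 24 (mod 67)
24^2 = (24^1)^2 ≡ 24^2 = 576 ≡ 40 (mod 67)
24^4 = (24^2)^2 ≡ 40^2 = 1600 ≡ 59 (mod 67)
24^5 = 24^4 · 24^1 ≡ 59 · 24 ≡ 9 (mod 67).

9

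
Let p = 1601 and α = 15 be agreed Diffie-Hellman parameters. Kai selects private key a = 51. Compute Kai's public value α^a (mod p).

241

Public value = 15^51 (mod 1601).
15^1 ≡ 15 (mod 1601)
15^2 = (15^1)^2 ≡ 15^2 = 225 ≡ 225 (mod 1601)
15^4 = (15^2)^2 ≡ 225^2 = 50625 ≡ 994 (mod 1601)
15^8 = (15^4)^2 ≡ 994^2 = 988036 ≡ 219 (mod 1601)
15^16 = (15^8)^2 ≡ 219^2 = 47961 ≡ 1532 (mod 1601)
15^32 = (15^16)^2 ≡ 1532^2 = 2347024 ≡ 1559 (mod 1601)
15^51 = 15^32 · 15^16 · 15^2 · 15^1 ≡ 1559 · 1532 · 225 · 15 ≡ 241 (mod 1601).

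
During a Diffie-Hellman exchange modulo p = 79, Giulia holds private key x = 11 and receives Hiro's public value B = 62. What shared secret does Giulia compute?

38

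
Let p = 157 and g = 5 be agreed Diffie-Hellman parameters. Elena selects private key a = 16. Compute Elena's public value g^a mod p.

81

Public value = 5^16 mod 157.
5^1 ≡ 5 (mod 157)
5^2 = (5^1)^2 ≡ 5^2 = 25 ≡ 25 (mod 157)
5^4 = (5^2)^2 ≡ 25^2 = 625 ≡ 154 (mod 157)
5^8 = (5^4)^2 ≡ 154^2 = 23716 ≡ 9 (mod 157)
5^16 = (5^8)^2 ≡ 9^2 = 81 ≡ 81 (mod 157)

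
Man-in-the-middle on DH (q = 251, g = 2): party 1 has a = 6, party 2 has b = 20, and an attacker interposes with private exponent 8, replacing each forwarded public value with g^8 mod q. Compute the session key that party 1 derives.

Party 1 receives an attacker's public value M = 2^8 mod 251 instead of the honest one.
2^1 ≡ 2 (mod 251)
2^2 = (2^1)^2 ≡ 2^2 = 4 ≡ 4 (mod 251)
2^4 = (2^2)^2 ≡ 4^2 = 16 ≡ 16 (mod 251)
2^8 = (2^4)^2 ≡ 16^2 = 256 ≡ 5 (mod 251)
So M = 5. Party 1 computes K = M^6 mod 251.
5^1 ≡ 5 (mod 251)
5^2 = (5^1)^2 ≡ 5^2 = 25 ≡ 25 (mod 251)
5^4 = (5^2)^2 ≡ 25^2 = 625 ≡ 123 (mod 251)
5^6 = 5^4 · 5^2 ≡ 123 · 25 ≡ 63 (mod 251).

63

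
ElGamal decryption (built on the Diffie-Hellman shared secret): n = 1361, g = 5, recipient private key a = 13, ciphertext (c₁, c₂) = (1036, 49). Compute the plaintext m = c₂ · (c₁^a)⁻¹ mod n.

1066

Shared mask s = c₁^a mod n = 1036^13 mod 1361.
1036^1 ≡ 1036 (mod 1361)
1036^2 = (1036^1)^2 ≡ 1036^2 = 1073296 ≡ 828 (mod 1361)
1036^4 = (1036^2)^2 ≡ 828^2 = 685584 ≡ 1001 (mod 1361)
1036^8 = (1036^4)^2 ≡ 1001^2 = 1002001 ≡ 305 (mod 1361)
1036^13 = 1036^8 · 1036^4 · 1036^1 ≡ 305 · 1001 · 1036 ≡ 941 (mod 1361).
So s = 941; s⁻¹ ≡ 1105 (mod 1361).
m = c₂ · s⁻¹ mod 1361 = 49 · 1105 mod 1361 = 1066.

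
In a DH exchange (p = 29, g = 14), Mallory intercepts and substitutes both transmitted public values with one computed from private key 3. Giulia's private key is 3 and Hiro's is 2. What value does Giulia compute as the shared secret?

Giulia receives Mallory's public value M = 14^3 mod 29 instead of the honest one.
14^1 ≡ 14 (mod 29)
14^2 = (14^1)^2 ≡ 14^2 = 196 ≡ 22 (mod 29)
14^3 = 14^2 · 14^1 ≡ 22 · 14 ≡ 18 (mod 29).
So M = 18. Giulia computes K = M^3 mod 29.
18^1 ≡ 18 (mod 29)
18^2 = (18^1)^2 ≡ 18^2 = 324 ≡ 5 (mod 29)
18^3 = 18^2 · 18^1 ≡ 5 · 18 ≡ 3 (mod 29).

3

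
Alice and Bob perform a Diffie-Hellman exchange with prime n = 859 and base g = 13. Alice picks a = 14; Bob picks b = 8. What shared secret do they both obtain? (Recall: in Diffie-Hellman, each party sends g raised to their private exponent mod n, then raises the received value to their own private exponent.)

Alice sends A = g^a mod n = 13^14 mod 859.
13^1 ≡ 13 (mod 859)
13^2 = (13^1)^2 ≡ 13^2 = 169 ≡ 169 (mod 859)
13^4 = (13^2)^2 ≡ 169^2 = 28561 ≡ 214 (mod 859)
13^8 = (13^4)^2 ≡ 214^2 = 45796 ≡ 269 (mod 859)
13^14 = 13^8 · 13^4 · 13^2 ≡ 269 · 214 · 169 ≡ 479 (mod 859).
So A = 479. Bob then computes K = A^b mod n = 479^8 mod 859.
479^1 ≡ 479 (mod 859)
479^2 = (479^1)^2 ≡ 479^2 = 229441 ≡ 88 (mod 859)
479^4 = (479^2)^2 ≡ 88^2 = 7744 ≡ 13 (mod 859)
479^8 = (479^4)^2 ≡ 13^2 = 169 ≡ 169 (mod 859)

169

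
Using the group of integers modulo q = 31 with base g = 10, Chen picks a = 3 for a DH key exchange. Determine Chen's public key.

8

Public value = 10^3 (mod 31).
10^1 ≡ 10 (mod 31)
10^2 = (10^1)^2 ≡ 10^2 = 100 ≡ 7 (mod 31)
10^3 = 10^2 · 10^1 ≡ 7 · 10 ≡ 8 (mod 31).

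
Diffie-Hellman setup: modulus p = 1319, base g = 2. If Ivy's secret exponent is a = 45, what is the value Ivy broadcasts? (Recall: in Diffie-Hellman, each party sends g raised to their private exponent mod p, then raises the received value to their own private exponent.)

Public value = 2^45 (mod 1319).
2^1 ≡ 2 (mod 1319)
2^2 = (2^1)^2 ≡ 2^2 = 4 ≡ 4 (mod 1319)
2^4 = (2^2)^2 ≡ 4^2 = 16 ≡ 16 (mod 1319)
2^8 = (2^4)^2 ≡ 16^2 = 256 ≡ 256 (mod 1319)
2^16 = (2^8)^2 ≡ 256^2 = 65536 ≡ 905 (mod 1319)
2^32 = (2^16)^2 ≡ 905^2 = 819025 ≡ 1245 (mod 1319)
2^45 = 2^32 · 2^8 · 2^4 · 2^1 ≡ 1245 · 256 · 16 · 2 ≡ 532 (mod 1319).

532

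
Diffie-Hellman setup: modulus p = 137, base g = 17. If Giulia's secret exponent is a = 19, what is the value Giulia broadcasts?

7

Public value = 17^19 (mod 137).
17^1 ≡ 17 (mod 137)
17^2 = (17^1)^2 ≡ 17^2 = 289 ≡ 15 (mod 137)
17^4 = (17^2)^2 ≡ 15^2 = 225 ≡ 88 (mod 137)
17^8 = (17^4)^2 ≡ 88^2 = 7744 ≡ 72 (mod 137)
17^16 = (17^8)^2 ≡ 72^2 = 5184 ≡ 115 (mod 137)
17^19 = 17^16 · 17^2 · 17^1 ≡ 115 · 15 · 17 ≡ 7 (mod 137).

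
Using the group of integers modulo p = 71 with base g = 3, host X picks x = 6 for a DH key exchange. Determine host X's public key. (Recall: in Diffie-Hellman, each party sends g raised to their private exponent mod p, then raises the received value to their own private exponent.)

Public value = 3^6 mod 71.
3^1 ≡ 3 (mod 71)
3^2 = (3^1)^2 ≡ 3^2 = 9 ≡ 9 (mod 71)
3^4 = (3^2)^2 ≡ 9^2 = 81 ≡ 10 (mod 71)
3^6 = 3^4 · 3^2 ≡ 10 · 9 ≡ 19 (mod 71).

19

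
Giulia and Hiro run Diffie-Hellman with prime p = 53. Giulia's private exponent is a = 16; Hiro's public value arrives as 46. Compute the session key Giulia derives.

28

Shared key K = 46^16 mod 53.
46^1 ≡ 46 (mod 53)
46^2 = (46^1)^2 ≡ 46^2 = 2116 ≡ 49 (mod 53)
46^4 = (46^2)^2 ≡ 49^2 = 2401 ≡ 16 (mod 53)
46^8 = (46^4)^2 ≡ 16^2 = 256 ≡ 44 (mod 53)
46^16 = (46^8)^2 ≡ 44^2 = 1936 ≡ 28 (mod 53)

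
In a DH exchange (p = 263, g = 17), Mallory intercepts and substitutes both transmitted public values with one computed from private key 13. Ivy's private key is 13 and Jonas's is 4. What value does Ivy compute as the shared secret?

132

Ivy receives Mallory's public value M = 17^13 mod 263 instead of the honest one.
17^1 ≡ 17 (mod 263)
17^2 = (17^1)^2 ≡ 17^2 = 289 ≡ 26 (mod 263)
17^4 = (17^2)^2 ≡ 26^2 = 676 ≡ 150 (mod 263)
17^8 = (17^4)^2 ≡ 150^2 = 22500 ≡ 145 (mod 263)
17^13 = 17^8 · 17^4 · 17^1 ≡ 145 · 150 · 17 ≡ 235 (mod 263).
So M = 235. Ivy computes K = M^13 mod 263.
235^1 ≡ 235 (mod 263)
235^2 = (235^1)^2 ≡ 235^2 = 55225 ≡ 258 (mod 263)
235^4 = (235^2)^2 ≡ 258^2 = 66564 ≡ 25 (mod 263)
235^8 = (235^4)^2 ≡ 25^2 = 625 ≡ 99 (mod 263)
235^13 = 235^8 · 235^4 · 235^1 ≡ 99 · 25 · 235 ≡ 132 (mod 263).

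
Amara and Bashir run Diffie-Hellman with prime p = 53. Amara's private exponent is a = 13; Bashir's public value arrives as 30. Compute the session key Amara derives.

30

Shared key K = 30^13 mod 53.
30^1 ≡ 30 (mod 53)
30^2 = (30^1)^2 ≡ 30^2 = 900 ≡ 52 (mod 53)
30^4 = (30^2)^2 ≡ 52^2 = 2704 ≡ 1 (mod 53)
30^8 = (30^4)^2 ≡ 1^2 = 1 ≡ 1 (mod 53)
30^13 = 30^8 · 30^4 · 30^1 ≡ 1 · 1 · 30 ≡ 30 (mod 53).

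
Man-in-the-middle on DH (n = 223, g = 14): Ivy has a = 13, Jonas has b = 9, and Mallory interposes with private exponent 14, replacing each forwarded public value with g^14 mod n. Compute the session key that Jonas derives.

105

Jonas receives Mallory's public value M = 14^14 mod 223 instead of the honest one.
14^1 ≡ 14 (mod 223)
14^2 = (14^1)^2 ≡ 14^2 = 196 ≡ 196 (mod 223)
14^4 = (14^2)^2 ≡ 196^2 = 38416 ≡ 60 (mod 223)
14^8 = (14^4)^2 ≡ 60^2 = 3600 ≡ 32 (mod 223)
14^14 = 14^8 · 14^4 · 14^2 ≡ 32 · 60 · 196 ≡ 119 (mod 223).
So M = 119. Jonas computes K = M^9 mod 223.
119^1 ≡ 119 (mod 223)
119^2 = (119^1)^2 ≡ 119^2 = 14161 ≡ 112 (mod 223)
119^4 = (119^2)^2 ≡ 112^2 = 12544 ≡ 56 (mod 223)
119^8 = (119^4)^2 ≡ 56^2 = 3136 ≡ 14 (mod 223)
119^9 = 119^8 · 119^1 ≡ 14 · 119 ≡ 105 (mod 223).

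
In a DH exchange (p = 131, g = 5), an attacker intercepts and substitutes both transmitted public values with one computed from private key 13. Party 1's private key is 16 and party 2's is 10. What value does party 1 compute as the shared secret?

61

Party 1 receives an attacker's public value M = 5^13 mod 131 instead of the honest one.
5^1 ≡ 5 (mod 131)
5^2 = (5^1)^2 ≡ 5^2 = 25 ≡ 25 (mod 131)
5^4 = (5^2)^2 ≡ 25^2 = 625 ≡ 101 (mod 131)
5^8 = (5^4)^2 ≡ 101^2 = 10201 ≡ 114 (mod 131)
5^13 = 5^8 · 5^4 · 5^1 ≡ 114 · 101 · 5 ≡ 61 (mod 131).
So M = 61. Party 1 computes K = M^16 mod 131.
61^1 ≡ 61 (mod 131)
61^2 = (61^1)^2 ≡ 61^2 = 3721 ≡ 53 (mod 131)
61^4 = (61^2)^2 ≡ 53^2 = 2809 ≡ 58 (mod 131)
61^8 = (61^4)^2 ≡ 58^2 = 3364 ≡ 89 (mod 131)
61^16 = (61^8)^2 ≡ 89^2 = 7921 ≡ 61 (mod 131)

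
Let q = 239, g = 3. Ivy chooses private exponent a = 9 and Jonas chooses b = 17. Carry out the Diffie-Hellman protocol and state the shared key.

44

Jonas sends B = g^b mod q = 3^17 mod 239.
3^1 ≡ 3 (mod 239)
3^2 = (3^1)^2 ≡ 3^2 = 9 ≡ 9 (mod 239)
3^4 = (3^2)^2 ≡ 9^2 = 81 ≡ 81 (mod 239)
3^8 = (3^4)^2 ≡ 81^2 = 6561 ≡ 108 (mod 239)
3^16 = (3^8)^2 ≡ 108^2 = 11664 ≡ 192 (mod 239)
3^17 = 3^16 · 3^1 ≡ 192 · 3 ≡ 98 (mod 239).
So B = 98. Ivy then computes K = B^a mod q = 98^9 mod 239.
98^1 ≡ 98 (mod 239)
98^2 = (98^1)^2 ≡ 98^2 = 9604 ≡ 44 (mod 239)
98^4 = (98^2)^2 ≡ 44^2 = 1936 ≡ 24 (mod 239)
98^8 = (98^4)^2 ≡ 24^2 = 576 ≡ 98 (mod 239)
98^9 = 98^8 · 98^1 ≡ 98 · 98 ≡ 44 (mod 239).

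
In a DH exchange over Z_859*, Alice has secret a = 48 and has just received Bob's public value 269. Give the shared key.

Shared key K = 269^48 mod 859.
269^1 ≡ 269 (mod 859)
269^2 = (269^1)^2 ≡ 269^2 = 72361 ≡ 205 (mod 859)
269^4 = (269^2)^2 ≡ 205^2 = 42025 ≡ 793 (mod 859)
269^8 = (269^4)^2 ≡ 793^2 = 628849 ≡ 61 (mod 859)
269^16 = (269^8)^2 ≡ 61^2 = 3721 ≡ 285 (mod 859)
269^32 = (269^16)^2 ≡ 285^2 = 81225 ≡ 479 (mod 859)
269^48 = 269^32 · 269^16 ≡ 479 · 285 ≡ 793 (mod 859).

793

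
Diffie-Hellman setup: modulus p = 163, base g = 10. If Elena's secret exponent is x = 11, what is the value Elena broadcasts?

Public value = 10^{11} \pmod{163}.
10^1 ≡ 10 (mod 163)
10^2 = (10^1)^2 ≡ 10^2 = 100 ≡ 100 (mod 163)
10^4 = (10^2)^2 ≡ 100^2 = 10000 ≡ 57 (mod 163)
10^8 = (10^4)^2 ≡ 57^2 = 3249 ≡ 152 (mod 163)
10^11 = 10^8 · 10^2 · 10^1 ≡ 152 · 100 · 10 ≡ 84 (mod 163).

84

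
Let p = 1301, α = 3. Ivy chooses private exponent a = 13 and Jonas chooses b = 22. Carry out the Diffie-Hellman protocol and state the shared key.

Jonas sends B = α^b mod p = 3^22 mod 1301.
3^1 ≡ 3 (mod 1301)
3^2 = (3^1)^2 ≡ 3^2 = 9 ≡ 9 (mod 1301)
3^4 = (3^2)^2 ≡ 9^2 = 81 ≡ 81 (mod 1301)
3^8 = (3^4)^2 ≡ 81^2 = 6561 ≡ 56 (mod 1301)
3^16 = (3^8)^2 ≡ 56^2 = 3136 ≡ 534 (mod 1301)
3^22 = 3^16 · 3^4 · 3^2 ≡ 534 · 81 · 9 ≡ 287 (mod 1301).
So B = 287. Ivy then computes K = B^a mod p = 287^13 mod 1301.
287^1 ≡ 287 (mod 1301)
287^2 = (287^1)^2 ≡ 287^2 = 82369 ≡ 406 (mod 1301)
287^4 = (287^2)^2 ≡ 406^2 = 164836 ≡ 910 (mod 1301)
287^8 = (287^4)^2 ≡ 910^2 = 828100 ≡ 664 (mod 1301)
287^13 = 287^8 · 287^4 · 287^1 ≡ 664 · 910 · 287 ≡ 85 (mod 1301).

85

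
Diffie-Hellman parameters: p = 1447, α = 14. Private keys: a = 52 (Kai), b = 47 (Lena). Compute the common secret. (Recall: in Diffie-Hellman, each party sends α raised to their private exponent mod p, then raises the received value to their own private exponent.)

17

Kai sends A = α^a mod p = 14^52 mod 1447.
14^1 ≡ 14 (mod 1447)
14^2 = (14^1)^2 ≡ 14^2 = 196 ≡ 196 (mod 1447)
14^4 = (14^2)^2 ≡ 196^2 = 38416 ≡ 794 (mod 1447)
14^8 = (14^4)^2 ≡ 794^2 = 630436 ≡ 991 (mod 1447)
14^16 = (14^8)^2 ≡ 991^2 = 982081 ≡ 1015 (mod 1447)
14^32 = (14^16)^2 ≡ 1015^2 = 1030225 ≡ 1408 (mod 1447)
14^52 = 14^32 · 14^16 · 14^4 ≡ 1408 · 1015 · 794 ≡ 1244 (mod 1447).
So A = 1244. Lena then computes K = A^b mod p = 1244^47 mod 1447.
1244^1 ≡ 1244 (mod 1447)
1244^2 = (1244^1)^2 ≡ 1244^2 = 1547536 ≡ 693 (mod 1447)
1244^4 = (1244^2)^2 ≡ 693^2 = 480249 ≡ 1292 (mod 1447)
1244^8 = (1244^4)^2 ≡ 1292^2 = 1669264 ≡ 873 (mod 1447)
1244^16 = (1244^8)^2 ≡ 873^2 = 762129 ≡ 1007 (mod 1447)
1244^32 = (1244^16)^2 ≡ 1007^2 = 1014049 ≡ 1149 (mod 1447)
1244^47 = 1244^32 · 1244^8 · 1244^4 · 1244^2 · 1244^1 ≡ 1149 · 873 · 1292 · 693 · 1244 ≡ 17 (mod 1447).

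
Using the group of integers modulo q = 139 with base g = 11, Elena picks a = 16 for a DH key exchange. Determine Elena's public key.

127

Public value = 11^16 (mod 139).
11^1 ≡ 11 (mod 139)
11^2 = (11^1)^2 ≡ 11^2 = 121 ≡ 121 (mod 139)
11^4 = (11^2)^2 ≡ 121^2 = 14641 ≡ 46 (mod 139)
11^8 = (11^4)^2 ≡ 46^2 = 2116 ≡ 31 (mod 139)
11^16 = (11^8)^2 ≡ 31^2 = 961 ≡ 127 (mod 139)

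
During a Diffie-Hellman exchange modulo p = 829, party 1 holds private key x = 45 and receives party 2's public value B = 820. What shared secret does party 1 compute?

Shared key K = 820^45 mod 829.
820^1 ≡ 820 (mod 829)
820^2 = (820^1)^2 ≡ 820^2 = 672400 ≡ 81 (mod 829)
820^4 = (820^2)^2 ≡ 81^2 = 6561 ≡ 758 (mod 829)
820^8 = (820^4)^2 ≡ 758^2 = 574564 ≡ 67 (mod 829)
820^16 = (820^8)^2 ≡ 67^2 = 4489 ≡ 344 (mod 829)
820^32 = (820^16)^2 ≡ 344^2 = 118336 ≡ 618 (mod 829)
820^45 = 820^32 · 820^8 · 820^4 · 820^1 ≡ 618 · 67 · 758 · 820 ≡ 70 (mod 829).

70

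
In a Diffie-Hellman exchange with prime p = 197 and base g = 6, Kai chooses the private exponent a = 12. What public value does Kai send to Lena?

104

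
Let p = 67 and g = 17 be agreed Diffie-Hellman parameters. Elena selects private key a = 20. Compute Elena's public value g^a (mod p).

Public value = 17^20 (mod 67).
17^1 ≡ 17 (mod 67)
17^2 = (17^1)^2 ≡ 17^2 = 289 ≡ 21 (mod 67)
17^4 = (17^2)^2 ≡ 21^2 = 441 ≡ 39 (mod 67)
17^8 = (17^4)^2 ≡ 39^2 = 1521 ≡ 47 (mod 67)
17^16 = (17^8)^2 ≡ 47^2 = 2209 ≡ 65 (mod 67)
17^20 = 17^16 · 17^4 ≡ 65 · 39 ≡ 56 (mod 67).

56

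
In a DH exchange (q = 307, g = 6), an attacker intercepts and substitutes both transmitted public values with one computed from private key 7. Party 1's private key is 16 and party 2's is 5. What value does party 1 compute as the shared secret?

Party 1 receives an attacker's public value M = 6^7 mod 307 instead of the honest one.
6^1 ≡ 6 (mod 307)
6^2 = (6^1)^2 ≡ 6^2 = 36 ≡ 36 (mod 307)
6^4 = (6^2)^2 ≡ 36^2 = 1296 ≡ 68 (mod 307)
6^7 = 6^4 · 6^2 · 6^1 ≡ 68 · 36 · 6 ≡ 259 (mod 307).
So M = 259. Party 1 computes K = M^16 mod 307.
259^1 ≡ 259 (mod 307)
259^2 = (259^1)^2 ≡ 259^2 = 67081 ≡ 155 (mod 307)
259^4 = (259^2)^2 ≡ 155^2 = 24025 ≡ 79 (mod 307)
259^8 = (259^4)^2 ≡ 79^2 = 6241 ≡ 101 (mod 307)
259^16 = (259^8)^2 ≡ 101^2 = 10201 ≡ 70 (mod 307)

70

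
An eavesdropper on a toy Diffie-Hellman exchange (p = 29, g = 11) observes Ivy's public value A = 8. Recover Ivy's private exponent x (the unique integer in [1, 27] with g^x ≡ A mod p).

27

Try successive powers of 11 modulo 29:
11^1 ≡ 11
11^2 ≡ 5
11^3 ≡ 26
11^4 ≡ 25
11^5 ≡ 14
11^6 ≡ 9
11^7 ≡ 12
11^8 ≡ 16
11^9 ≡ 2
11^10 ≡ 22
11^11 ≡ 10
11^12 ≡ 23
11^13 ≡ 21
11^14 ≡ 28
11^15 ≡ 18
11^16 ≡ 24
11^17 ≡ 3
11^18 ≡ 4
11^19 ≡ 15
11^20 ≡ 20
11^21 ≡ 17
11^22 ≡ 13
11^23 ≡ 27
11^24 ≡ 7
11^25 ≡ 19
11^26 ≡ 6
11^27 ≡ 8
Found: x = 27.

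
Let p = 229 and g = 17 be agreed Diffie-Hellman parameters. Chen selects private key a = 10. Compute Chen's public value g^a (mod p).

43

Public value = 17^10 (mod 229).
17^1 ≡ 17 (mod 229)
17^2 = (17^1)^2 ≡ 17^2 = 289 ≡ 60 (mod 229)
17^4 = (17^2)^2 ≡ 60^2 = 3600 ≡ 165 (mod 229)
17^8 = (17^4)^2 ≡ 165^2 = 27225 ≡ 203 (mod 229)
17^10 = 17^8 · 17^2 ≡ 203 · 60 ≡ 43 (mod 229).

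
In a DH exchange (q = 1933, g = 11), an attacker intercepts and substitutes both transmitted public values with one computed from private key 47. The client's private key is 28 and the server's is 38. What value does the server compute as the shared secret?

1154

The server receives an attacker's public value M = 11^47 mod 1933 instead of the honest one.
11^1 ≡ 11 (mod 1933)
11^2 = (11^1)^2 ≡ 11^2 = 121 ≡ 121 (mod 1933)
11^4 = (11^2)^2 ≡ 121^2 = 14641 ≡ 1110 (mod 1933)
11^8 = (11^4)^2 ≡ 1110^2 = 1232100 ≡ 779 (mod 1933)
11^16 = (11^8)^2 ≡ 779^2 = 606841 ≡ 1812 (mod 1933)
11^32 = (11^16)^2 ≡ 1812^2 = 3283344 ≡ 1110 (mod 1933)
11^47 = 11^32 · 11^8 · 11^4 · 11^2 · 11^1 ≡ 1110 · 779 · 1110 · 121 · 11 ≡ 1321 (mod 1933).
So M = 1321. The server computes K = M^38 mod 1933.
1321^1 ≡ 1321 (mod 1933)
1321^2 = (1321^1)^2 ≡ 1321^2 = 1745041 ≡ 1475 (mod 1933)
1321^4 = (1321^2)^2 ≡ 1475^2 = 2175625 ≡ 1000 (mod 1933)
1321^8 = (1321^4)^2 ≡ 1000^2 = 1000000 ≡ 639 (mod 1933)
1321^16 = (1321^8)^2 ≡ 639^2 = 408321 ≡ 458 (mod 1933)
1321^32 = (1321^16)^2 ≡ 458^2 = 209764 ≡ 1000 (mod 1933)
1321^38 = 1321^32 · 1321^4 · 1321^2 ≡ 1000 · 1000 · 1475 ≡ 1154 (mod 1933).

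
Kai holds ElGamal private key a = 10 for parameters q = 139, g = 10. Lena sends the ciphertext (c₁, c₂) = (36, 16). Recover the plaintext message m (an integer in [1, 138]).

Shared mask s = c₁^a mod q = 36^10 mod 139.
36^1 ≡ 36 (mod 139)
36^2 = (36^1)^2 ≡ 36^2 = 1296 ≡ 45 (mod 139)
36^4 = (36^2)^2 ≡ 45^2 = 2025 ≡ 79 (mod 139)
36^8 = (36^4)^2 ≡ 79^2 = 6241 ≡ 125 (mod 139)
36^10 = 36^8 · 36^2 ≡ 125 · 45 ≡ 65 (mod 139).
So s = 65; s⁻¹ ≡ 77 (mod 139).
m = c₂ · s⁻¹ mod 139 = 16 · 77 mod 139 = 120.

120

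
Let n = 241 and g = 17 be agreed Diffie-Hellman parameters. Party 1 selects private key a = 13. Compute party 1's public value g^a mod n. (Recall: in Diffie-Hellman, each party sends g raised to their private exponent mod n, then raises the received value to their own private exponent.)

Public value = 17^13 mod 241.
17^1 ≡ 17 (mod 241)
17^2 = (17^1)^2 ≡ 17^2 = 289 ≡ 48 (mod 241)
17^4 = (17^2)^2 ≡ 48^2 = 2304 ≡ 135 (mod 241)
17^8 = (17^4)^2 ≡ 135^2 = 18225 ≡ 150 (mod 241)
17^13 = 17^8 · 17^4 · 17^1 ≡ 150 · 135 · 17 ≡ 102 (mod 241).

102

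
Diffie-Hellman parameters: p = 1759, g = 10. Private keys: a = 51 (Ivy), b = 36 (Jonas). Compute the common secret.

Jonas sends B = g^b mod p = 10^36 mod 1759.
10^1 ≡ 10 (mod 1759)
10^2 = (10^1)^2 ≡ 10^2 = 100 ≡ 100 (mod 1759)
10^4 = (10^2)^2 ≡ 100^2 = 10000 ≡ 1205 (mod 1759)
10^8 = (10^4)^2 ≡ 1205^2 = 1452025 ≡ 850 (mod 1759)
10^16 = (10^8)^2 ≡ 850^2 = 722500 ≡ 1310 (mod 1759)
10^32 = (10^16)^2 ≡ 1310^2 = 1716100 ≡ 1075 (mod 1759)
10^36 = 10^32 · 10^4 ≡ 1075 · 1205 ≡ 751 (mod 1759).
So B = 751. Ivy then computes K = B^a mod p = 751^51 mod 1759.
751^1 ≡ 751 (mod 1759)
751^2 = (751^1)^2 ≡ 751^2 = 564001 ≡ 1121 (mod 1759)
751^4 = (751^2)^2 ≡ 1121^2 = 1256641 ≡ 715 (mod 1759)
751^8 = (751^4)^2 ≡ 715^2 = 511225 ≡ 1115 (mod 1759)
751^16 = (751^8)^2 ≡ 1115^2 = 1243225 ≡ 1371 (mod 1759)
751^32 = (751^16)^2 ≡ 1371^2 = 1879641 ≡ 1029 (mod 1759)
751^51 = 751^32 · 751^16 · 751^2 · 751^1 ≡ 1029 · 1371 · 1121 · 751 ≡ 1613 (mod 1759).

1613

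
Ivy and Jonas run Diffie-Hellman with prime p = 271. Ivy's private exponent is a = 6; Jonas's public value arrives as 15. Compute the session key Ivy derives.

Shared key K = 15^6 mod 271.
15^1 ≡ 15 (mod 271)
15^2 = (15^1)^2 ≡ 15^2 = 225 ≡ 225 (mod 271)
15^4 = (15^2)^2 ≡ 225^2 = 50625 ≡ 219 (mod 271)
15^6 = 15^4 · 15^2 ≡ 219 · 225 ≡ 224 (mod 271).

224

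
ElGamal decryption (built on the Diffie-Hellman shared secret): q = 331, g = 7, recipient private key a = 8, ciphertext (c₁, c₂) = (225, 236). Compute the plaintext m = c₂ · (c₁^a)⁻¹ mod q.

Shared mask s = c₁^a mod q = 225^8 mod 331.
225^1 ≡ 225 (mod 331)
225^2 = (225^1)^2 ≡ 225^2 = 50625 ≡ 313 (mod 331)
225^4 = (225^2)^2 ≡ 313^2 = 97969 ≡ 324 (mod 331)
225^8 = (225^4)^2 ≡ 324^2 = 104976 ≡ 49 (mod 331)
So s = 49; s⁻¹ ≡ 304 (mod 331).
m = c₂ · s⁻¹ mod 331 = 236 · 304 mod 331 = 248.

248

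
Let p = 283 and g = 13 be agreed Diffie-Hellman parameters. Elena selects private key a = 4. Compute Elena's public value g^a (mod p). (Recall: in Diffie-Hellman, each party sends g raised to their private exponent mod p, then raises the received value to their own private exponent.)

261

Public value = 13^4 (mod 283).
13^1 ≡ 13 (mod 283)
13^2 = (13^1)^2 ≡ 13^2 = 169 ≡ 169 (mod 283)
13^4 = (13^2)^2 ≡ 169^2 = 28561 ≡ 261 (mod 283)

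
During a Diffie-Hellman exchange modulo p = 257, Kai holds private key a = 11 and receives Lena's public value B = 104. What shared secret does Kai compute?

116

Shared key K = 104^11 mod 257.
104^1 ≡ 104 (mod 257)
104^2 = (104^1)^2 ≡ 104^2 = 10816 ≡ 22 (mod 257)
104^4 = (104^2)^2 ≡ 22^2 = 484 ≡ 227 (mod 257)
104^8 = (104^4)^2 ≡ 227^2 = 51529 ≡ 129 (mod 257)
104^11 = 104^8 · 104^2 · 104^1 ≡ 129 · 22 · 104 ≡ 116 (mod 257).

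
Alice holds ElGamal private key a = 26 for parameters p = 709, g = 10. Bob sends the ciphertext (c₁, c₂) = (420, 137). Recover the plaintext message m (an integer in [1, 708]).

Shared mask s = c₁^a mod p = 420^26 mod 709.
420^1 ≡ 420 (mod 709)
420^2 = (420^1)^2 ≡ 420^2 = 176400 ≡ 568 (mod 709)
420^4 = (420^2)^2 ≡ 568^2 = 322624 ≡ 29 (mod 709)
420^8 = (420^4)^2 ≡ 29^2 = 841 ≡ 132 (mod 709)
420^16 = (420^8)^2 ≡ 132^2 = 17424 ≡ 408 (mod 709)
420^26 = 420^16 · 420^8 · 420^2 ≡ 408 · 132 · 568 ≡ 403 (mod 709).
So s = 403; s⁻¹ ≡ 614 (mod 709).
m = c₂ · s⁻¹ mod 709 = 137 · 614 mod 709 = 456.

456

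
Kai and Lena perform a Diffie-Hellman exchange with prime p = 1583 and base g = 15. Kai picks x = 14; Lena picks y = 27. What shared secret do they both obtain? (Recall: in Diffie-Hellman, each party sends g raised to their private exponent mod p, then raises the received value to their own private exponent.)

1043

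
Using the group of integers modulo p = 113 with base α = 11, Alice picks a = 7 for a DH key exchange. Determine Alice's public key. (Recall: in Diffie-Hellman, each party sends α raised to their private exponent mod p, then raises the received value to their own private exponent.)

Public value = 11^7 mod 113.
11^1 ≡ 11 (mod 113)
11^2 = (11^1)^2 ≡ 11^2 = 121 ≡ 8 (mod 113)
11^4 = (11^2)^2 ≡ 8^2 = 64 ≡ 64 (mod 113)
11^7 = 11^4 · 11^2 · 11^1 ≡ 64 · 8 · 11 ≡ 95 (mod 113).

95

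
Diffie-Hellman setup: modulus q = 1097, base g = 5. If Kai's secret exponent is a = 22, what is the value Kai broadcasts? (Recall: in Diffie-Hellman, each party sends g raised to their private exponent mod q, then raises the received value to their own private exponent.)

98

Public value = 5^22 mod 1097.
5^1 ≡ 5 (mod 1097)
5^2 = (5^1)^2 ≡ 5^2 = 25 ≡ 25 (mod 1097)
5^4 = (5^2)^2 ≡ 25^2 = 625 ≡ 625 (mod 1097)
5^8 = (5^4)^2 ≡ 625^2 = 390625 ≡ 93 (mod 1097)
5^16 = (5^8)^2 ≡ 93^2 = 8649 ≡ 970 (mod 1097)
5^22 = 5^16 · 5^4 · 5^2 ≡ 970 · 625 · 25 ≡ 98 (mod 1097).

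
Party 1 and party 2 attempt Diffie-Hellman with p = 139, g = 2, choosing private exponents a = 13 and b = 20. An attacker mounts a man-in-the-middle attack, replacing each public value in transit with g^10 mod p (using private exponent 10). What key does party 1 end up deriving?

120

Party 1 receives an attacker's public value M = 2^10 mod 139 instead of the honest one.
2^1 ≡ 2 (mod 139)
2^2 = (2^1)^2 ≡ 2^2 = 4 ≡ 4 (mod 139)
2^4 = (2^2)^2 ≡ 4^2 = 16 ≡ 16 (mod 139)
2^8 = (2^4)^2 ≡ 16^2 = 256 ≡ 117 (mod 139)
2^10 = 2^8 · 2^2 ≡ 117 · 4 ≡ 51 (mod 139).
So M = 51. Party 1 computes K = M^13 mod 139.
51^1 ≡ 51 (mod 139)
51^2 = (51^1)^2 ≡ 51^2 = 2601 ≡ 99 (mod 139)
51^4 = (51^2)^2 ≡ 99^2 = 9801 ≡ 71 (mod 139)
51^8 = (51^4)^2 ≡ 71^2 = 5041 ≡ 37 (mod 139)
51^13 = 51^8 · 51^4 · 51^1 ≡ 37 · 71 · 51 ≡ 120 (mod 139).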